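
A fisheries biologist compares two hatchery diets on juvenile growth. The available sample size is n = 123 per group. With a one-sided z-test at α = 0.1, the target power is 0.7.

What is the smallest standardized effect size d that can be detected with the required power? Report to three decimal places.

d ≈ 0.230

Required noncentrality: δ = z_{0.1} + z_{0.30} = 1.282 + 0.524 = 1.806.
δ = d·√(n/2) ⇒ d = δ/√(n/2) = 1.806/√(123/2) = 0.2303.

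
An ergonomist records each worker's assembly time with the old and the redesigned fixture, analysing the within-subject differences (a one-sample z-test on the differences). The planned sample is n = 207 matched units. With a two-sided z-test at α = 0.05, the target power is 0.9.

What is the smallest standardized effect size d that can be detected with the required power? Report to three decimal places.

d ≈ 0.225

Required noncentrality: δ = z_{0.025} + z_{0.10} = 1.960 + 1.282 = 3.242.
(Lower-tail contribution to power is negligible for δ > 0.)
δ = d·√n ⇒ d = δ/√n = 3.242/√207 = 0.2253.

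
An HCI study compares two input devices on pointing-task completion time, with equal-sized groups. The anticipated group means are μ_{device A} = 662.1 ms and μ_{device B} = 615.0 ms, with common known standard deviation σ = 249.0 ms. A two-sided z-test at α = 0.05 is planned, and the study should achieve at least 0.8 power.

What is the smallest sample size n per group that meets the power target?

Standardized effect: d = |μ_{device A} − μ_{device B}| / σ = |662.1 − 615.0| / 249.0 = 0.1892
For power 0.8 need Φ(δ − z_{0.025}) = 0.8, so δ = z_{0.025} + z_{0.20} = 1.960 + 0.842 = 2.802.
(The Φ(−δ − z_{α/2}) term is vanishingly small for δ > 0 and is dropped in the standard sample-size formula.)
δ = d·√(n/2) ⇒ n = 2(δ/d)² = 2 × (2.802 / 0.1892)² = 438.73.
Rounding up, n = 439 per group.

n = 439 per group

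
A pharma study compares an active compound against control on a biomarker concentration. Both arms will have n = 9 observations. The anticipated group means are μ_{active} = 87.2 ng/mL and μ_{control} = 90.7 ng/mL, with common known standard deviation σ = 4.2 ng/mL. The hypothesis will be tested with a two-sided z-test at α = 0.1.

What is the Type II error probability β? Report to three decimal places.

Standardized effect: d = |μ_{active} − μ_{control}| / σ = |87.2 − 90.7| / 4.2 = 0.8333
Noncentrality parameter: δ = d·√(n/2) = 0.8333 × √(9/2) = 1.7678
Critical value for a two-sided test at α = 0.1: z_{α/2} = 1.645.
Power = Φ(δ − 1.645) + Φ(−δ − 1.645) = Φ(0.123) + Φ(-3.413) = 0.5489 + 0.0003 = 0.5492.
Type II error: β = 1 − power = 1 − 0.5492 = 0.4508.

β ≈ 0.451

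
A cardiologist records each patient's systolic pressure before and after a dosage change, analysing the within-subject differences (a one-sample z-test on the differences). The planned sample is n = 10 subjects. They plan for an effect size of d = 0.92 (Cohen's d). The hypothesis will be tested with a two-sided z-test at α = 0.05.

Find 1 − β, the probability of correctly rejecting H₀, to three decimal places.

Power ≈ 0.829

Noncentrality parameter: δ = d·√n = 0.92 × √10 = 2.9093
Two-sided α = 0.05 → critical value z_{0.025} = 1.960.
Power = Φ(δ − 1.960) + Φ(−δ − 1.960) = Φ(0.949) + Φ(-4.869) = 0.8288 + 0.0000 = 0.8288.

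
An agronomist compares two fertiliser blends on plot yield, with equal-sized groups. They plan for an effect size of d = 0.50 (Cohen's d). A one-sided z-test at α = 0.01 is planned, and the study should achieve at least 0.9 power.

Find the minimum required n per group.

For power 0.9 need Φ(δ − z_{0.01}) = 0.9, so δ = z_{0.01} + z_{0.10} = 2.326 + 1.282 = 3.608.
δ = d·√(n/2) ⇒ n = 2(δ/d)² = 2 × (3.608 / 0.50)² = 104.14.
Round up to the next whole unit.

n = 105 per group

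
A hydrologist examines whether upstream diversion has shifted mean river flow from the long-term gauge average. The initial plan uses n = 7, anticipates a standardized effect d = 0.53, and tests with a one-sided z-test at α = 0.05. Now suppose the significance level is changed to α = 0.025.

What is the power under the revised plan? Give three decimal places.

δ = d·√n = 0.53 × √7 = 1.4022 (unchanged). New critical value: z_{0.025} = 1.960.
Revised power = Φ(δ − 1.960) = Φ(-0.558) = 0.2885.

Power ≈ 0.289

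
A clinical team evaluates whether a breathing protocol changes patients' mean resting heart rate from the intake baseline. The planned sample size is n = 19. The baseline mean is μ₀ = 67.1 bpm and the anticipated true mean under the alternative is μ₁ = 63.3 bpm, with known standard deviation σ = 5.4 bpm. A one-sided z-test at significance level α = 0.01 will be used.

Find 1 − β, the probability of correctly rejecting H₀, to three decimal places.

Standardized effect: d = |μ₁ − μ₀| / σ = |63.3 − 67.1| / 5.4 = 0.7037
Noncentrality parameter: δ = d·√n = 0.7037 × √19 = 3.0674
Critical value for a one-sided test at α = 0.01: z_α = 2.326.
Power = P(Z > 2.326 − δ) = Φ(0.741) = 0.7707.

Power ≈ 0.771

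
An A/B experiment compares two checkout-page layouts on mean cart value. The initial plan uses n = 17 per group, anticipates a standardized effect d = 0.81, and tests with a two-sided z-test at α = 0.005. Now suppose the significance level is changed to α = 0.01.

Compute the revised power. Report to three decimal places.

δ = d·√(n/2) = 0.81 × √(17/2) = 2.3615 (unchanged). New critical value: z_{0.005} = 2.576.
Revised power = Φ(δ − 2.576) + Φ(−δ − 2.576) = Φ(-0.214) + Φ(-4.937) = 0.4152 + 0.0000 = 0.4152.

Power ≈ 0.415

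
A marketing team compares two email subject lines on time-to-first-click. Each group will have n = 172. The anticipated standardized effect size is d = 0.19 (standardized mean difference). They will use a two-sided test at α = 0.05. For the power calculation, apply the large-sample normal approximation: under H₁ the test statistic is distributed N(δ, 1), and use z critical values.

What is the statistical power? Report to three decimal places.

Power ≈ 0.422

Noncentrality parameter: δ = d·√(n/2) = 0.19 × √(172/2) = 1.7620
Two-sided α = 0.05 → critical value z_{0.025} = 1.960.
Power = Φ(δ − 1.960) + Φ(−δ − 1.960) = Φ(-0.198) + Φ(-3.722) = 0.4215 + 0.0001 = 0.4216.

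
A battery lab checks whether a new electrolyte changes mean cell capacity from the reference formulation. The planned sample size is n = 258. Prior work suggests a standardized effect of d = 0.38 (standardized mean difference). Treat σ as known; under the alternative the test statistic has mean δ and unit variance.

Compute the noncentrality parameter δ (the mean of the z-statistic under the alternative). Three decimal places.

The noncentrality parameter scales effect size by the design's sample-size factor: δ = d·√n = 0.38 × √258 = 6.1037

δ ≈ 6.104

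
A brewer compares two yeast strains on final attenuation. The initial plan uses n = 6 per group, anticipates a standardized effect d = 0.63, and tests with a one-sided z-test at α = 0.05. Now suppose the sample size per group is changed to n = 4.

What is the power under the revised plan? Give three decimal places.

Power ≈ 0.225

With n = 4 per group: δ = d·√(n/2) = 0.63 × √(4/2) = 0.8910. Critical value z_{0.05} = 1.645.
Revised power = P(Z > 1.645 − δ) = Φ(-0.754) = 0.2255.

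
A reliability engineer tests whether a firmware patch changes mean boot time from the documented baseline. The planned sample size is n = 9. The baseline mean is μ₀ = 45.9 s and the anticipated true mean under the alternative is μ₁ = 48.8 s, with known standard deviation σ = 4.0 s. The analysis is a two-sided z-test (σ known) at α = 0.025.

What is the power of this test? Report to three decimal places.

Standardized effect: d = |μ₁ − μ₀| / σ = |48.8 − 45.9| / 4.0 = 0.7250
Noncentrality parameter: δ = d·√n = 0.7250 × √9 = 2.1750
Critical value for a two-sided test at α = 0.025: z_{α/2} = 2.241.
Power = Φ(δ − 2.241) + Φ(−δ − 2.241) = Φ(-0.066) + Φ(-4.416) = 0.4735 + 0.0000 = 0.4735.

Power ≈ 0.474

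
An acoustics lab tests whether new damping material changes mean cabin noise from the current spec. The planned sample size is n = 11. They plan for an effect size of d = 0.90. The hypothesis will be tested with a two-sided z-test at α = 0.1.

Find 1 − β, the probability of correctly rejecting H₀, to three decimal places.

Power ≈ 0.910

Noncentrality parameter: δ = d·√n = 0.90 × √11 = 2.9850
Critical value for a two-sided test at α = 0.1: z_{α/2} = 1.645.
Power = Φ(δ − 1.645) + Φ(−δ − 1.645) = Φ(1.340) + Φ(-4.630) = 0.9099 + 0.0000 = 0.9099.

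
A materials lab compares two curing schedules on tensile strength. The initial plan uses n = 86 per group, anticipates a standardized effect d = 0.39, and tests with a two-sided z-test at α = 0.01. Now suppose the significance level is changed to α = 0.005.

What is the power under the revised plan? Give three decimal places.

δ = d·√(n/2) = 0.39 × √(86/2) = 2.5574 (unchanged). New critical value: z_{0.0025} = 2.807.
Revised power = Φ(δ − 2.807) + Φ(−δ − 2.807) = Φ(-0.250) + Φ(-5.364) = 0.4014 + 0.0000 = 0.4014.

Power ≈ 0.401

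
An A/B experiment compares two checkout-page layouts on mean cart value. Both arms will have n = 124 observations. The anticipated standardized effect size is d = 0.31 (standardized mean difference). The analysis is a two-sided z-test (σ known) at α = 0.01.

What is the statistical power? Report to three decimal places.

Noncentrality parameter: δ = d·√(n/2) = 0.31 × √(124/2) = 2.4409
Critical value for a two-sided test at α = 0.01: z_{α/2} = 2.576.
Power = Φ(δ − 2.576) + Φ(−δ − 2.576) = Φ(-0.135) + Φ(-5.017) = 0.4464 + 0.0000 = 0.4464.

Power ≈ 0.446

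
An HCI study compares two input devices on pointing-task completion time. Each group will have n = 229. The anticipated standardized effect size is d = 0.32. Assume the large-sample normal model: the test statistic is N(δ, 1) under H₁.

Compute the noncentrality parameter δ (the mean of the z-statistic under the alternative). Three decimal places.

δ ≈ 3.424

The noncentrality parameter scales effect size by the design's sample-size factor: δ = d·√(n/2) = 0.32 × √(229/2) = 3.4241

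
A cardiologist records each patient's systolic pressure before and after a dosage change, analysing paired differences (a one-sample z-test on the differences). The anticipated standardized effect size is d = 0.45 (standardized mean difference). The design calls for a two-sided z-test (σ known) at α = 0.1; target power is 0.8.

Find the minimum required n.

n = 31

Set Φ(δ − 1.645) = 0.8; then δ − 1.645 = Φ⁻¹(0.8) = 0.842, giving δ = 2.486.
(Ignoring the negligible lower-tail rejection probability gives the usual closed-form inversion.)
δ = d·√n ⇒ n = (δ/d)² = (2.486 / 0.45)² = 30.53.
Round up to the next whole unit.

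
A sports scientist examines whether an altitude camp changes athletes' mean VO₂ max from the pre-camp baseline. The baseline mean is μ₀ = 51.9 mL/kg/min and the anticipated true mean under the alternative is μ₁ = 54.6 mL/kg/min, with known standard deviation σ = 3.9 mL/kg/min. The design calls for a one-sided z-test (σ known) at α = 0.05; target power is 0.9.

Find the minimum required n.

n = 18

Standardized effect: d = |μ₁ − μ₀| / σ = |54.6 − 51.9| / 3.9 = 0.6923
For power 0.9 need Φ(δ − z_{0.05}) = 0.9, so δ = z_{0.05} + z_{0.10} = 1.645 + 1.282 = 2.926.
δ = d·√n ⇒ n = (δ/d)² = (2.926 / 0.6923)² = 17.87.
Round up to the next whole unit.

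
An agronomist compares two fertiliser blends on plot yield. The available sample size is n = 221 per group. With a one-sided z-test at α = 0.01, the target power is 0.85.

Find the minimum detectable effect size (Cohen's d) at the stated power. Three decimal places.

d ≈ 0.320

Required noncentrality: δ = z_{0.01} + z_{0.15} = 2.326 + 1.036 = 3.363.
δ = d·√(n/2) ⇒ d = δ/√(n/2) = 3.363/√(221/2) = 0.3199.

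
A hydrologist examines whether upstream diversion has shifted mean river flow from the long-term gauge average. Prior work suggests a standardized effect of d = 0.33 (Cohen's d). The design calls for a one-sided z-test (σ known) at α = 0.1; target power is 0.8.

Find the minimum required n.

For power 0.8 need Φ(δ − z_{0.1}) = 0.8, so δ = z_{0.1} + z_{0.20} = 1.282 + 0.842 = 2.123.
δ = d·√n ⇒ n = (δ/d)² = (2.123 / 0.33)² = 41.39.
Rounding up, n = 42.

n = 42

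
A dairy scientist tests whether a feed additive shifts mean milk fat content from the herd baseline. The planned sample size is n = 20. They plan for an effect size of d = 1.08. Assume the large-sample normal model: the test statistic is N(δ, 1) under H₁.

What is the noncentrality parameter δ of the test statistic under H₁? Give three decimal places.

δ = d·√n = 1.08 × √20 = 4.8299

δ ≈ 4.830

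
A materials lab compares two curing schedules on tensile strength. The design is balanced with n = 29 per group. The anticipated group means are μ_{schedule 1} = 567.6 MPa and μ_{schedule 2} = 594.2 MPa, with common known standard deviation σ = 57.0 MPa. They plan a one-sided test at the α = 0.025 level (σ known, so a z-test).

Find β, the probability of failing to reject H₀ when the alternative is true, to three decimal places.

β ≈ 0.573

Standardized effect: d = |μ_{schedule 1} − μ_{schedule 2}| / σ = |567.6 − 594.2| / 57.0 = 0.4667
Noncentrality parameter: δ = d·√(n/2) = 0.4667 × √(29/2) = 1.7770
One-sided α = 0.025 → critical value z_{0.025} = 1.960.
Power = Φ(δ − 1.960) = Φ(-0.183) = 0.4274.
Type II error: β = 1 − power = 1 − 0.4274 = 0.5726.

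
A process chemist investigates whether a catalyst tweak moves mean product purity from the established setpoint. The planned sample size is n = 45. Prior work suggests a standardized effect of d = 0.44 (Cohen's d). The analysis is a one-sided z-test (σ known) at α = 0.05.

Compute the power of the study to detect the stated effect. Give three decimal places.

Power ≈ 0.904

Noncentrality parameter: λ = d·√n = 0.44 × √45 = 2.9516
One-sided α = 0.05 → critical value z_{0.05} = 1.645.
Power = P(Z > 1.645 − λ) = Φ(1.307) = 0.9044.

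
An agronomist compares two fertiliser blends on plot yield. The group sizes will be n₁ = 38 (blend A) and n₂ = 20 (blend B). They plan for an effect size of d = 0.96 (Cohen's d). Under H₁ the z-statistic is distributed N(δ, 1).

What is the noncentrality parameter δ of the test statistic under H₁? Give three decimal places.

δ ≈ 3.475

The noncentrality parameter scales effect size by the design's sample-size factor: δ = d / √(1/n₁ + 1/n₂) = 0.96 / √(1/38 + 1/20) = 3.4751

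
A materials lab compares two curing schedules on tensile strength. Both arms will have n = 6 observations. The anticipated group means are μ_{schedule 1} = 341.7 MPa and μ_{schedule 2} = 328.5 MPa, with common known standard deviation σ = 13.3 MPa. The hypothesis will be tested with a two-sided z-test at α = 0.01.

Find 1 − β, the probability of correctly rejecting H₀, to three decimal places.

Power ≈ 0.196

Standardized effect: d = |μ_{schedule 1} − μ_{schedule 2}| / σ = |341.7 − 328.5| / 13.3 = 0.9925
Noncentrality parameter: λ = d·√(n/2) = 0.9925 × √(6/2) = 1.7190
Critical value for a two-sided test at α = 0.01: z_{α/2} = 2.576.
Power = Φ(λ − 2.576) + Φ(−λ − 2.576) = Φ(-0.857) + Φ(-4.295) = 0.1958 + 0.0000 = 0.1958.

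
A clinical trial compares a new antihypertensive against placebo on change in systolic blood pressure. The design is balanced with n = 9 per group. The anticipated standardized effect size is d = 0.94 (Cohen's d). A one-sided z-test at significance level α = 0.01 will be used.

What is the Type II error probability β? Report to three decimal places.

β ≈ 0.630

Noncentrality parameter: λ = d·√(n/2) = 0.94 × √(9/2) = 1.9940
Critical value for a one-sided test at α = 0.01: z_α = 2.326.
Power = P(Z > 2.326 − λ) = Φ(-0.332) = 0.3698.
Type II error: β = 1 − power = 1 − 0.3698 = 0.6302.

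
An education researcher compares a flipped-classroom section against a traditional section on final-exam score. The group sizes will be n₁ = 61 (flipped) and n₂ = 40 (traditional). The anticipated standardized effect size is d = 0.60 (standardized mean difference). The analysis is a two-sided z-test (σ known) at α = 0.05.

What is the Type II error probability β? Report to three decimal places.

Noncentrality parameter: δ = d / √(1/n₁ + 1/n₂) = 0.60 / √(1/61 + 1/40) = 2.9491
Critical value for a two-sided test at α = 0.05: z_{α/2} = 1.960.
Power = Φ(δ − 1.960) + Φ(−δ − 1.960) = Φ(0.989) + Φ(-4.909) = 0.8387 + 0.0000 = 0.8387.
Type II error: β = 1 − power = 1 − 0.8387 = 0.1613.

β ≈ 0.161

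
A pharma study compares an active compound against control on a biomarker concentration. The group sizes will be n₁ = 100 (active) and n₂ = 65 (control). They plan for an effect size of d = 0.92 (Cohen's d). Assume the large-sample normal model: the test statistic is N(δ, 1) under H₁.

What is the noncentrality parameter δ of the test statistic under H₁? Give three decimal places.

δ = d / √(1/n₁ + 1/n₂) = 0.92 / √(1/100 + 1/65) = 5.7743

δ ≈ 5.774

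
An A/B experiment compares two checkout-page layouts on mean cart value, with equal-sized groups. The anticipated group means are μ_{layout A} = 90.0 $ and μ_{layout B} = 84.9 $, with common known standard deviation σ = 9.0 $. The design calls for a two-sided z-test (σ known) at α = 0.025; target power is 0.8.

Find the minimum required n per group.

n = 60 per group

Standardized effect: d = |μ_{layout A} − μ_{layout B}| / σ = |90.0 − 84.9| / 9.0 = 0.5667
Set Φ(δ − 2.241) = 0.8; then δ − 2.241 = Φ⁻¹(0.8) = 0.842, giving δ = 3.083.
(Ignoring the negligible lower-tail rejection probability gives the usual closed-form inversion.)
δ = d·√(n/2) ⇒ n = 2(δ/d)² = 2 × (3.083 / 0.5667)² = 59.20.
Round up to the next whole unit.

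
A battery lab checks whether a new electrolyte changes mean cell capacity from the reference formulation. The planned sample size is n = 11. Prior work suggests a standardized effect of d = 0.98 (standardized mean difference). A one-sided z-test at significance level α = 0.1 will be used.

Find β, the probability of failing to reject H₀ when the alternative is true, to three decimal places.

Noncentrality parameter: δ = d·√n = 0.98 × √11 = 3.2503
Critical value for a one-sided test at α = 0.1: z_α = 1.282.
Power = P(Z > 1.282 − δ) = Φ(1.969) = 0.9755.
Type II error: β = 1 − power = 1 − 0.9755 = 0.0245.

β ≈ 0.024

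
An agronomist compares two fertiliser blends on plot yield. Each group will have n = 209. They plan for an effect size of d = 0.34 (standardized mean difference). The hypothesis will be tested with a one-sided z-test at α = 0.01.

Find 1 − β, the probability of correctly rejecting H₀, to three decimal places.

Noncentrality parameter: δ = d·√(n/2) = 0.34 × √(209/2) = 3.4757
One-sided α = 0.01 → critical value z_{0.01} = 2.326.
Power = Φ(δ − 2.326) = Φ(1.149) = 0.8748.

Power ≈ 0.875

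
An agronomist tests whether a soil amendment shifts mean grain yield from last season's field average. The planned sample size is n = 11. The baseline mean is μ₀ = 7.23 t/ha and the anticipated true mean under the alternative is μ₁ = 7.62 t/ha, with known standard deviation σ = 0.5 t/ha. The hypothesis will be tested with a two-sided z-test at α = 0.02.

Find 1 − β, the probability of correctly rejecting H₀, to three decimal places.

Power ≈ 0.603

Standardized effect: d = |μ₁ − μ₀| / σ = |7.62 − 7.23| / 0.5 = 0.7800
Noncentrality parameter: δ = d·√n = 0.7800 × √11 = 2.5870
Two-sided α = 0.02 → critical value z_{0.01} = 2.326.
Power = Φ(δ − 2.326) + Φ(−δ − 2.326) = Φ(0.261) + Φ(-4.913) = 0.6028 + 0.0000 = 0.6028.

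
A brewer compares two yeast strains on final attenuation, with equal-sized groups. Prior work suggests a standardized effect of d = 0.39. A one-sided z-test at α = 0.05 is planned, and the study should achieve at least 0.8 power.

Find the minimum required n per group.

n = 82 per group

Set Φ(δ − 1.645) = 0.8; then δ − 1.645 = Φ⁻¹(0.8) = 0.842, giving δ = 2.486.
δ = d·√(n/2) ⇒ n = 2(δ/d)² = 2 × (2.486 / 0.39)² = 81.30.
Rounding up, n = 82 per group.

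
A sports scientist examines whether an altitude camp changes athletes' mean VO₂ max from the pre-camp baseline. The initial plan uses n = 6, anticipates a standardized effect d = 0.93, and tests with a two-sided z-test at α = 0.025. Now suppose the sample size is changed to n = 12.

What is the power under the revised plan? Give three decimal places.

Power ≈ 0.837

With n = 12: δ = d·√n = 0.93 × √12 = 3.2216. Critical value z_{0.0125} = 2.241.
Revised power = Φ(δ − 2.241) + Φ(−δ − 2.241) = Φ(0.980) + Φ(-5.463) = 0.8365 + 0.0000 = 0.8365.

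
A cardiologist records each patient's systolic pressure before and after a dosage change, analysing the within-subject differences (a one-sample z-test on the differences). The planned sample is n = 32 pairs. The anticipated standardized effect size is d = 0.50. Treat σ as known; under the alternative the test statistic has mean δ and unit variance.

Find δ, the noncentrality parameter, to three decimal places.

The noncentrality parameter scales effect size by the design's sample-size factor: δ = d·√n = 0.50 × √32 = 2.8284

δ ≈ 2.828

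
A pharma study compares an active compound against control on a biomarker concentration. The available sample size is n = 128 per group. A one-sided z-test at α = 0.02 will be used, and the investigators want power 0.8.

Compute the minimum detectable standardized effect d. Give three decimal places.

d ≈ 0.362

Required noncentrality: δ = z_{0.02} + z_{0.20} = 2.054 + 0.842 = 2.895.
δ = d·√(n/2) ⇒ d = δ/√(n/2) = 2.895/√(128/2) = 0.3619.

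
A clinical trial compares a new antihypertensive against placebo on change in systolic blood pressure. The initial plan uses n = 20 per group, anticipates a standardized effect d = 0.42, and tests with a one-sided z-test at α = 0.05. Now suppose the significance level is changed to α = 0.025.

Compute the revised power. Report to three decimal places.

δ = d·√(n/2) = 0.42 × √(20/2) = 1.3282 (unchanged). New critical value: z_{0.025} = 1.960.
Revised power = Φ(δ − 1.960) = Φ(-0.632) = 0.2638.

Power ≈ 0.264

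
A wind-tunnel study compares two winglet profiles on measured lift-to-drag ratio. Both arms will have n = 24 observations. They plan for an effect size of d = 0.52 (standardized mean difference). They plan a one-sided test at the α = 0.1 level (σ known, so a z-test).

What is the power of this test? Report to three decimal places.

Power ≈ 0.698

Noncentrality parameter: δ = d·√(n/2) = 0.52 × √(24/2) = 1.8013
Critical value for a one-sided test at α = 0.1: z_α = 1.282.
Power = P(Z > 1.282 − δ) = Φ(0.520) = 0.6984.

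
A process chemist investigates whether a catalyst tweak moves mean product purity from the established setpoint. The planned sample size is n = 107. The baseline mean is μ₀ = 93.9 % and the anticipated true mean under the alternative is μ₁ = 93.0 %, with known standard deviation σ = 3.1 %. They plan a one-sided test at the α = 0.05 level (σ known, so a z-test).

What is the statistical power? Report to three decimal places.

Power ≈ 0.913

Standardized effect: d = |μ₁ − μ₀| / σ = |93.0 − 93.9| / 3.1 = 0.2903
Noncentrality parameter: δ = d·√n = 0.2903 × √107 = 3.0031
One-sided α = 0.05 → critical value z_{0.05} = 1.645.
Power = P(Z > 1.645 − δ) = Φ(1.358) = 0.9128.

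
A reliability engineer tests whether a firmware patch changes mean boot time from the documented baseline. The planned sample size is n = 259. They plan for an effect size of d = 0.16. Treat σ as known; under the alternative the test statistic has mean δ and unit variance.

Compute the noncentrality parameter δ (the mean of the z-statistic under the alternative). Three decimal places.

The noncentrality parameter scales effect size by the design's sample-size factor: δ = d·√n = 0.16 × √259 = 2.5750

δ ≈ 2.575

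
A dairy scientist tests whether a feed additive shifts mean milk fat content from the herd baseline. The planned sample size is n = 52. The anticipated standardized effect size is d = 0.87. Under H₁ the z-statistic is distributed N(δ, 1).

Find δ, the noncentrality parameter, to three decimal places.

δ = d·√n = 0.87 × √52 = 6.2737

δ ≈ 6.274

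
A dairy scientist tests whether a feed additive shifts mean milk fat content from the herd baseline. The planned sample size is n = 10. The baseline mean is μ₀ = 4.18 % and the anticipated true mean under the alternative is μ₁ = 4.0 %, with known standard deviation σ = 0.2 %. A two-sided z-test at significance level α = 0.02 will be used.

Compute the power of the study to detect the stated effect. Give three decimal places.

Power ≈ 0.698

Standardized effect: d = |μ₁ − μ₀| / σ = |4.0 − 4.18| / 0.2 = 0.9000
Noncentrality parameter: δ = d·√n = 0.9000 × √10 = 2.8460
Two-sided α = 0.02 → critical value z_{0.01} = 2.326.
Power = Φ(δ − 2.326) + Φ(−δ − 2.326) = Φ(0.520) + Φ(-5.172) = 0.6984 + 0.0000 = 0.6984.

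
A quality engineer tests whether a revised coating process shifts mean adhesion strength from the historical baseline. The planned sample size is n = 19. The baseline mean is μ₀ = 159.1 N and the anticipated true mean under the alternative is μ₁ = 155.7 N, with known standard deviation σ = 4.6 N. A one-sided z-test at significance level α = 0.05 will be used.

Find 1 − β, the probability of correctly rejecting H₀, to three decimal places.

Power ≈ 0.943

Standardized effect: d = |μ₁ − μ₀| / σ = |155.7 − 159.1| / 4.6 = 0.7391
Noncentrality parameter: δ = d·√n = 0.7391 × √19 = 3.2218
One-sided α = 0.05 → critical value z_{0.05} = 1.645.
Power = Φ(δ − 1.645) = Φ(1.577) = 0.9426.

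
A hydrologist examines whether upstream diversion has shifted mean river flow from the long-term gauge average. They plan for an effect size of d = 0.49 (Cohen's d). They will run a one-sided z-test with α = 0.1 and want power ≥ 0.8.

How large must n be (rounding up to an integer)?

Set Φ(δ − 1.282) = 0.8; then δ − 1.282 = Φ⁻¹(0.8) = 0.842, giving δ = 2.123.
δ = d·√n ⇒ n = (δ/d)² = (2.123 / 0.49)² = 18.77.
Rounding up, n = 19.

n = 19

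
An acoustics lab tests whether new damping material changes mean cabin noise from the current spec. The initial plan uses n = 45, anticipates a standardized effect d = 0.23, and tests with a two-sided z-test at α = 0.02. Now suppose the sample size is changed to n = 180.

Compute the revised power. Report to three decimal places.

Power ≈ 0.776

With n = 180: δ = d·√n = 0.23 × √180 = 3.0858. Critical value z_{0.01} = 2.326.
Revised power = Φ(δ − 2.326) + Φ(−δ − 2.326) = Φ(0.759) + Φ(-5.412) = 0.7762 + 0.0000 = 0.7762.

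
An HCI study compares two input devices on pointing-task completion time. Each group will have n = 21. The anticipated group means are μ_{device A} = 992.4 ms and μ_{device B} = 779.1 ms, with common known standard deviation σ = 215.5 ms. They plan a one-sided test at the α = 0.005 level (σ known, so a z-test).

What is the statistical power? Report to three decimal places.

Power ≈ 0.736

Standardized effect: d = |μ_{device A} − μ_{device B}| / σ = |992.4 − 779.1| / 215.5 = 0.9898
Noncentrality parameter: δ = d·√(n/2) = 0.9898 × √(21/2) = 3.2073
One-sided α = 0.005 → critical value z_{0.005} = 2.576.
Power = P(Z > 2.576 − δ) = Φ(0.631) = 0.7361.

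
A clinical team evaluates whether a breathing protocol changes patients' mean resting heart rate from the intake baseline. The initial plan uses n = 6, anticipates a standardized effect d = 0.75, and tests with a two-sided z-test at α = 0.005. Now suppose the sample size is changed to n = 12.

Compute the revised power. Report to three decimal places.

With n = 12: δ = d·√n = 0.75 × √12 = 2.5981. Critical value z_{0.0025} = 2.807.
Revised power = Φ(δ − 2.807) + Φ(−δ − 2.807) = Φ(-0.209) + Φ(-5.405) = 0.4172 + 0.0000 = 0.4172.

Power ≈ 0.417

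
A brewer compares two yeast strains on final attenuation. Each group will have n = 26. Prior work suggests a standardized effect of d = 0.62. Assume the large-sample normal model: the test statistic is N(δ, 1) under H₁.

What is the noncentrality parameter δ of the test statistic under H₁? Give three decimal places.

δ ≈ 2.235

The noncentrality parameter scales effect size by the design's sample-size factor: δ = d·√(n/2) = 0.62 × √(26/2) = 2.2354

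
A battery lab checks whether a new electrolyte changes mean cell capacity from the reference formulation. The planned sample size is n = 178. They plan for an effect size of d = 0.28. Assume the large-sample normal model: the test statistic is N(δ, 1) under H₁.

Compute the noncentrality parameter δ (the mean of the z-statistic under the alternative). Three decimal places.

δ = d·√n = 0.28 × √178 = 3.7357

δ ≈ 3.736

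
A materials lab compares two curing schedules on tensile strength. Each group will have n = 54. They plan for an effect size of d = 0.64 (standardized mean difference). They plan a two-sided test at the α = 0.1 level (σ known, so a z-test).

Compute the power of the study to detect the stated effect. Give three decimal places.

Noncentrality parameter: δ = d·√(n/2) = 0.64 × √(54/2) = 3.3255
Critical value for a two-sided test at α = 0.1: z_{α/2} = 1.645.
Power = Φ(δ − 1.645) + Φ(−δ − 1.645) = Φ(1.681) + Φ(-4.970) = 0.9536 + 0.0000 = 0.9536.

Power ≈ 0.954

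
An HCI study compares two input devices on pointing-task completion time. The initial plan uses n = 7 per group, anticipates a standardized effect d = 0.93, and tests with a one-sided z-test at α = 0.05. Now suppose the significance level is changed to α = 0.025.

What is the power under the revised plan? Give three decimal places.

Power ≈ 0.413

δ = d·√(n/2) = 0.93 × √(7/2) = 1.7399 (unchanged). New critical value: z_{0.025} = 1.960.
Revised power = P(Z > 1.960 − δ) = Φ(-0.220) = 0.4129.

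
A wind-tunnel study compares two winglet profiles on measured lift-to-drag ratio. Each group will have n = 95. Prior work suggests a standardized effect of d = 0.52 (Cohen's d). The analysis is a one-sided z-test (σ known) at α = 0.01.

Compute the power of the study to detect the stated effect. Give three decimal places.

Noncentrality parameter: δ = d·√(n/2) = 0.52 × √(95/2) = 3.5839
One-sided α = 0.01 → critical value z_{0.01} = 2.326.
Power = P(Z > 2.326 − δ) = Φ(1.258) = 0.8957.

Power ≈ 0.896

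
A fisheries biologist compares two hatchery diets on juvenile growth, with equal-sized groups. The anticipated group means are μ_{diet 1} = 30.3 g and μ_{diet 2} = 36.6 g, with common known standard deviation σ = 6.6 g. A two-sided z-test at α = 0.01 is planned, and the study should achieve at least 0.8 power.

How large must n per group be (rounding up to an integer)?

n = 26 per group

Standardized effect: d = |μ_{diet 1} − μ_{diet 2}| / σ = |30.3 − 36.6| / 6.6 = 0.9545
Set Φ(δ − 2.576) = 0.8; then δ − 2.576 = Φ⁻¹(0.8) = 0.842, giving δ = 3.417.
(Ignoring the negligible lower-tail rejection probability gives the usual closed-form inversion.)
δ = d·√(n/2) ⇒ n = 2(δ/d)² = 2 × (3.417 / 0.9545)² = 25.64.
Round up to the next whole unit.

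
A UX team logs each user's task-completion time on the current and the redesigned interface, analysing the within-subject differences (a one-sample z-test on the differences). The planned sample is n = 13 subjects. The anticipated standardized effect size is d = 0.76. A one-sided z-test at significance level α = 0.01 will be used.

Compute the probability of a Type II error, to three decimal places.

Noncentrality parameter: δ = d·√n = 0.76 × √13 = 2.7402
One-sided α = 0.01 → critical value z_{0.01} = 2.326.
Power = P(Z > 2.326 − δ) = Φ(0.414) = 0.6605.
Type II error: β = 1 − power = 1 − 0.6605 = 0.3395.

β ≈ 0.339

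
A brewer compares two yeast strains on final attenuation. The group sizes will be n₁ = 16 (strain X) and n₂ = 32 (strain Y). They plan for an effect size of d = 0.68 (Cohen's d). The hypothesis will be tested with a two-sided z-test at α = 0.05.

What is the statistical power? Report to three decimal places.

Power ≈ 0.603

Noncentrality parameter: δ = d / √(1/n₁ + 1/n₂) = 0.68 / √(1/16 + 1/32) = 2.2209
Two-sided α = 0.05 → critical value z_{0.025} = 1.960.
Power = Φ(δ − 1.960) + Φ(−δ − 1.960) = Φ(0.261) + Φ(-4.181) = 0.6029 + 0.0000 = 0.6029.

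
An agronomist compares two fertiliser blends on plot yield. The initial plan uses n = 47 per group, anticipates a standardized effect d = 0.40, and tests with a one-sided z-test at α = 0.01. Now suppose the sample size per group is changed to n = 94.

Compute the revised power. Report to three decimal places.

Power ≈ 0.661

With n = 94 per group: δ = d·√(n/2) = 0.40 × √(94/2) = 2.7423. Critical value z_{0.01} = 2.326.
Revised power = P(Z > 2.326 − δ) = Φ(0.416) = 0.6613.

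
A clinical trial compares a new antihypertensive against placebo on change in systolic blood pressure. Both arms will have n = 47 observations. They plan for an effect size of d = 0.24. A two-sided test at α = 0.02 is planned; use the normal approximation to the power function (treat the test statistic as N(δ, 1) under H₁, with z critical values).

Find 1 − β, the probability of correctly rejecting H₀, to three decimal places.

Power ≈ 0.123

Noncentrality parameter: δ = d·√(n/2) = 0.24 × √(47/2) = 1.1634
Two-sided α = 0.02 → critical value z_{0.01} = 2.326.
Power = Φ(δ − 2.326) + Φ(−δ − 2.326) = Φ(-1.163) + Φ(-3.490) = 0.1224 + 0.0002 = 0.1227.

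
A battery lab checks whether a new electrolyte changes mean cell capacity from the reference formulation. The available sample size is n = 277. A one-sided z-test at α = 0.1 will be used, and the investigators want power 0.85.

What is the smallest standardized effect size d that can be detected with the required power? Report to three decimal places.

d ≈ 0.139

Need Φ(δ − 1.282) = 0.85, so δ = 1.282 + 1.036 = 2.318.
δ = d·√n ⇒ d = δ/√n = 2.318/√277 = 0.1393.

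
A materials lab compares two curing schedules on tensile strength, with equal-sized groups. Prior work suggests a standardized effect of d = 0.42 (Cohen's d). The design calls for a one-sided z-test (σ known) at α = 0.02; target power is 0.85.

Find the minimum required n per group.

Set Φ(δ − 2.054) = 0.85; then δ − 2.054 = Φ⁻¹(0.85) = 1.036, giving δ = 3.090.
δ = d·√(n/2) ⇒ n = 2(δ/d)² = 2 × (3.090 / 0.42)² = 108.27.
Round up to the next whole unit.

n = 109 per group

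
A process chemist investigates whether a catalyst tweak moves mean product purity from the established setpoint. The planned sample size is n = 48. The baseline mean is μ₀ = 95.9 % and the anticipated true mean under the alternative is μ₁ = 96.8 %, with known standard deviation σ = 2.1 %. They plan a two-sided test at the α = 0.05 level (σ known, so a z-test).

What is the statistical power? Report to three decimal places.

Standardized effect: d = |μ₁ − μ₀| / σ = |96.8 − 95.9| / 2.1 = 0.4286
Noncentrality parameter: δ = d·√n = 0.4286 × √48 = 2.9692
Critical value for a two-sided test at α = 0.05: z_{α/2} = 1.960.
Power = Φ(δ − 1.960) + Φ(−δ − 1.960) = Φ(1.009) + Φ(-4.929) = 0.8436 + 0.0000 = 0.8436.

Power ≈ 0.844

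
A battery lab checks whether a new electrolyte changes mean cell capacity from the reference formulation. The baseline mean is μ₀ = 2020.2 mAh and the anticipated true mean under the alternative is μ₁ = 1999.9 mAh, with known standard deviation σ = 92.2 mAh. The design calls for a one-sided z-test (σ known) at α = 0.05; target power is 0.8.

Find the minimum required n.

Standardized effect: d = |μ₁ − μ₀| / σ = |1999.9 − 2020.2| / 92.2 = 0.2202
For power 0.8 need Φ(δ − z_{0.05}) = 0.8, so δ = z_{0.05} + z_{0.20} = 1.645 + 0.842 = 2.486.
δ = d·√n ⇒ n = (δ/d)² = (2.486 / 0.2202)² = 127.54.
Round up to the next whole unit.

n = 128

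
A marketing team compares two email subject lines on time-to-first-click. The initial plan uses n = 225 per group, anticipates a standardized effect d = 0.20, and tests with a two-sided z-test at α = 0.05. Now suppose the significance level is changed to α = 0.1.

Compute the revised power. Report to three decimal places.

Power ≈ 0.683

δ = d·√(n/2) = 0.20 × √(225/2) = 2.1213 (unchanged). New critical value: z_{0.05} = 1.645.
Revised power = Φ(δ − 1.645) + Φ(−δ − 1.645) = Φ(0.476) + Φ(-3.766) = 0.6831 + 0.0001 = 0.6832.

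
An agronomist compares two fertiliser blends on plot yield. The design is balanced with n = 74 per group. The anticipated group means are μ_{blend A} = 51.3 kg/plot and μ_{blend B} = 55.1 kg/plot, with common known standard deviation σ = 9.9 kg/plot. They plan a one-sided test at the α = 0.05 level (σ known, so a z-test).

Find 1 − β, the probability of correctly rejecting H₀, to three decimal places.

Power ≈ 0.755

Standardized effect: d = |μ_{blend A} − μ_{blend B}| / σ = |51.3 − 55.1| / 9.9 = 0.3838
Noncentrality parameter: δ = d·√(n/2) = 0.3838 × √(74/2) = 2.3348
One-sided α = 0.05 → critical value z_{0.05} = 1.645.
Power = P(Z > 1.645 − δ) = Φ(0.690) = 0.7549.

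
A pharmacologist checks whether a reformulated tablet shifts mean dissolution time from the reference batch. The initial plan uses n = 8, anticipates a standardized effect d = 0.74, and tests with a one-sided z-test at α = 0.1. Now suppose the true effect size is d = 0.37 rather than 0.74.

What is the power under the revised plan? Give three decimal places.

Power ≈ 0.407

With d = 0.37: δ = d·√n = 0.37 × √8 = 1.0465. Critical value z_{0.1} = 1.282.
Revised power = Φ(δ − 1.282) = Φ(-0.235) = 0.4071.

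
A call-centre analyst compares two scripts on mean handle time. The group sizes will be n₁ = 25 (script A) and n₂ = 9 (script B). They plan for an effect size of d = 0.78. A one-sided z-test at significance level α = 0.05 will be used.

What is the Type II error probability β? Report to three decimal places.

β ≈ 0.359

Noncentrality parameter: δ = d / √(1/n₁ + 1/n₂) = 0.78 / √(1/25 + 1/9) = 2.0065
One-sided α = 0.05 → critical value z_{0.05} = 1.645.
Power = P(Z > 1.645 − δ) = Φ(0.362) = 0.6412.
Type II error: β = 1 − power = 1 − 0.6412 = 0.3588.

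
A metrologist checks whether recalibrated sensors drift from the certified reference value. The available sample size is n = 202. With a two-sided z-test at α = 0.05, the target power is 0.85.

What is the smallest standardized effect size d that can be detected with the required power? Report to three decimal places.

d ≈ 0.211

Need Φ(δ − 1.960) = 0.85, so δ = 1.960 + 1.036 = 2.996.
(Lower-tail contribution to power is negligible for δ > 0.)
δ = d·√n ⇒ d = δ/√n = 2.996/√202 = 0.2108.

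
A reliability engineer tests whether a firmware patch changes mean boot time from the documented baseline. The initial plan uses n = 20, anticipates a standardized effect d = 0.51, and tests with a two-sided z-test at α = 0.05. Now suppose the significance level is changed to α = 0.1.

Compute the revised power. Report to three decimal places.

δ = d·√n = 0.51 × √20 = 2.2808 (unchanged). New critical value: z_{0.05} = 1.645.
Revised power = Φ(δ − 1.645) + Φ(−δ − 1.645) = Φ(0.636) + Φ(-3.926) = 0.7376 + 0.0000 = 0.7376.

Power ≈ 0.738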